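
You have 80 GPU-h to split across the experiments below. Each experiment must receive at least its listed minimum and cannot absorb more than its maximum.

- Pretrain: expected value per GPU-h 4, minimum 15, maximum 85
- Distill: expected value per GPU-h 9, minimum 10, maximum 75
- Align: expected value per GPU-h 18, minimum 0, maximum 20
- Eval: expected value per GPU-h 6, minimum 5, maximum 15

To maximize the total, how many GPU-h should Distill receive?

40

Meeting every minimum uses 15+10+0+5 = 30 GPU-h, leaving 50.
Rank by expected value per GPU-h: Align 18 > Distill 9 > Eval 6 > Pretrain 4.
Align: +20 to 20 (cap) ; 30 left.
Only 30 left; Distill takes them to reach 40.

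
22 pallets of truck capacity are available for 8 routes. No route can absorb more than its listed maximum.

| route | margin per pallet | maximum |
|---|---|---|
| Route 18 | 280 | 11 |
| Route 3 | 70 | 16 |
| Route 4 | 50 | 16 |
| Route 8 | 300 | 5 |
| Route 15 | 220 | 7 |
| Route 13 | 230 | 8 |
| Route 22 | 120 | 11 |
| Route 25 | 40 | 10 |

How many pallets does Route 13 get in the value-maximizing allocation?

6

Order the routes by margin per pallet: Route 8 300 > Route 18 280 > Route 13 230 > Route 15 220 > Route 22 120 > Route 3 70 > Route 4 50 > Route 25 40.
Give Route 8 5 to hit its cap of 5 → 17 left.
Give Route 18 11 to hit its cap of 11 → 6 left.
Route 13 has room for 8 but only 6 remain, so it gets 6.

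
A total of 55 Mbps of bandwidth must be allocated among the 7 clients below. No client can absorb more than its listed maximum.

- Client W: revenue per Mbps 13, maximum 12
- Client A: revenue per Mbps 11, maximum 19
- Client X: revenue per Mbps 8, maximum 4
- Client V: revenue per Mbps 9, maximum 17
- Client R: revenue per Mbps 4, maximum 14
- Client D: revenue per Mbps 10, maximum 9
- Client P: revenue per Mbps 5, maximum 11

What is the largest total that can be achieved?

590

Order the clients by revenue per Mbps: Client W 13 > Client A 11 > Client D 10 > Client V 9 > Client X 8 > Client P 5 > Client R 4.
Client W takes 12 to reach its cap of 12 — 43 left.
Client A: +19 to 19 (cap) — 24 left.
Client D: +9 to 9 (cap) — 15 left.
Client V has room for 17 but only 15 remain, so it gets 15.
Total = 13×12 + 11×19 + 9×15 + 10×9 = 590.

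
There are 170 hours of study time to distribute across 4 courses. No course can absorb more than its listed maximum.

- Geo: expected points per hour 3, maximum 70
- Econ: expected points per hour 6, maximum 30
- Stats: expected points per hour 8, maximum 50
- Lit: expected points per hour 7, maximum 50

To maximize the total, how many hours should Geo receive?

Highest expected points per hour first: Stats 8 > Lit 7 > Econ 6 > Geo 3.
Stats: +50 to 50 (cap) ; 120 left.
Lit: +50 to 50 (cap) ; 70 left.
Econ: +30 to 30 (cap) ; 40 left.
Geo has room for 70 but only 40 remain, so it gets 40.

40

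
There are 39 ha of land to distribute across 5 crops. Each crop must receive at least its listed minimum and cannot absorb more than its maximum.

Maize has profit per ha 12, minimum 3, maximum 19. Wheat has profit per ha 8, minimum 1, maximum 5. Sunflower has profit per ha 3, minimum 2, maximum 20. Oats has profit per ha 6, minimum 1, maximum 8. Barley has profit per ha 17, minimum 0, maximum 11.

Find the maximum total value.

Meeting every minimum uses 3+1+2+1+0 = 7 ha, leaving 32.
Order the crops by profit per ha: Barley 17 > Maize 12 > Wheat 8 > Oats 6 > Sunflower 3.
Give Barley 11 more to hit its cap of 11 ; 21 left.
Give Maize 16 more to hit its cap of 19 ; 5 left.
Give Wheat 4 more to hit its cap of 5 ; 1 left.
Oats: +1 (room for 7) → 2. Pool exhausted.
Total = 12×19 + 8×5 + 3×2 + 6×2 + 17×11 = 473.

473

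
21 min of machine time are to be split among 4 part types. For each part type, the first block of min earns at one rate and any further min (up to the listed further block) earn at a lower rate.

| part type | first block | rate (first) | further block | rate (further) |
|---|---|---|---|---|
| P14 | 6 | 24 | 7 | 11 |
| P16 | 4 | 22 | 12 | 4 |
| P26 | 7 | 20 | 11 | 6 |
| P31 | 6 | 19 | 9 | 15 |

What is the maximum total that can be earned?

Order all 8 blocks by rate: P14/tier1 24 > P16/tier1 22 > P26/tier1 20 > P31/tier1 19 > P31/tier2 15 > P14/tier2 11 > P26/tier2 6 > P16/tier2 4.
P14 tier1 at 24: fill all 6 → 15 left.
P16/tier1 (22): +4 → 11 left.
Fill P26 tier1 block (7 at 20) → 4 left.
P31 tier1 at 19: only 4 left, fill 4.
Total = 24×6 + 22×4 + 20×7 + 19×4 = 448.

448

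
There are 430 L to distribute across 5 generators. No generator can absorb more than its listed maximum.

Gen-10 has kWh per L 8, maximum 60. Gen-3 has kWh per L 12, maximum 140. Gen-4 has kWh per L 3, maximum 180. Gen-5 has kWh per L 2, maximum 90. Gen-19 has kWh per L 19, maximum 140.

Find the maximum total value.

5090

Highest kWh per L first: Gen-19 19 > Gen-3 12 > Gen-10 8 > Gen-4 3 > Gen-5 2.
Gen-19: +140 to 140 (cap) → 290 left.
Gen-3 takes 140 to reach its cap of 140 → 150 left.
Gen-10: +60 to 60 (cap) → 90 left.
Gen-4 has room for 180 but only 90 remain, so it gets 90.
Total = 8×60 + 12×140 + 3×90 + 19×140 = 5090.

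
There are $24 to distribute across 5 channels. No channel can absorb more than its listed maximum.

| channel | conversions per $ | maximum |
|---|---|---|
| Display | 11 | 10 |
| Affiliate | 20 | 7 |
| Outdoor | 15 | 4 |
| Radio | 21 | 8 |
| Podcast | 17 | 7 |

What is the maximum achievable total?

457

Order the channels by conversions per $: Radio 21 > Affiliate 20 > Podcast 17 > Outdoor 15 > Display 11.
Give Radio 8 to hit its cap of 8 → 16 left.
Give Affiliate 7 to hit its cap of 7 → 9 left.
Give Podcast 7 to hit its cap of 7 → 2 left.
Outdoor has room for 4 but only 2 remain, so it gets 2.
Total = 20×7 + 15×2 + 21×8 + 17×7 = 457.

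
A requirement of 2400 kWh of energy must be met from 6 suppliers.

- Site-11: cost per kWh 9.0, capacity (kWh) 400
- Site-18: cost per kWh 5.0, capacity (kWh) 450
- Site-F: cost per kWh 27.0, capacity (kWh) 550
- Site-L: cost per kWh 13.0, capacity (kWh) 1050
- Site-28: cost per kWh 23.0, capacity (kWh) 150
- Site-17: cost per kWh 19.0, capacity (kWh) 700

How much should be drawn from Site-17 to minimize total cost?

Cheapest first:
Site-18 at 5.0: take all 450 kWh — 1950 still needed.
Site-11 (9.0): use full 400 — 1550 kWh to go.
Site-L at 13.0: take all 1050 kWh — 500 still needed.
Take 500 from Site-17 at 19.0 to finish.
Site-28, Site-F: unused.

500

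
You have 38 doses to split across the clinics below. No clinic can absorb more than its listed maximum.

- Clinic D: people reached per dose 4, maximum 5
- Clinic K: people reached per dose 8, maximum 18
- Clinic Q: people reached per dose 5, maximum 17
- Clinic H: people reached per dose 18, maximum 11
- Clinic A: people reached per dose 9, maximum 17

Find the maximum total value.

Rank by people reached per dose: Clinic H 18 > Clinic A 9 > Clinic K 8 > Clinic Q 5 > Clinic D 4.
Give Clinic H 11 to hit its cap of 11 — 27 left.
Clinic A takes 17 to reach its cap of 17 — 10 left.
Only 10 left; Clinic K takes them to reach 10.
Total = 8×10 + 18×11 + 9×17 = 431.

431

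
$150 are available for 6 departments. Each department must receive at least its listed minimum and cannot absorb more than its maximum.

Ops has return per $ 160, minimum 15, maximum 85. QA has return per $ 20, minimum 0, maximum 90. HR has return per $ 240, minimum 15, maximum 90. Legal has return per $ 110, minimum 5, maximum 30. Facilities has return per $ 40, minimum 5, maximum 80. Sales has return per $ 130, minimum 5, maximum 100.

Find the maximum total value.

30200

Meeting every minimum uses 15+0+15+5+5+5 = 45 $, leaving 105.
Highest return per $ first: HR 240 > Ops 160 > Sales 130 > Legal 110 > Facilities 40 > QA 20.
Give HR 75 more to hit its cap of 90 — 30 left.
Ops has room for 70 more but only 30 remain, so it gets 45.
Total = 160×45 + 240×90 + 110×5 + 40×5 + 130×5 = 30200.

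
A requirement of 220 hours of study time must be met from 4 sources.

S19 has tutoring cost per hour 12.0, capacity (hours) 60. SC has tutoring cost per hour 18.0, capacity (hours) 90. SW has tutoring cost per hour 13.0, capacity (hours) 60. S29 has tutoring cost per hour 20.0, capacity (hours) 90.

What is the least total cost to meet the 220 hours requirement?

3320

Use sources in increasing cost order.
S19 at 12.0: take all 60 hours → 160 still needed.
SW at 13.0: take all 60 hours → 100 still needed.
Take 90 from SC at 18.0 → need 10 more.
Take 10 from S29 at 20.0 to finish.
Cost = 60×12.0 + 60×13.0 + 90×18.0 + 10×20.0 = 3320.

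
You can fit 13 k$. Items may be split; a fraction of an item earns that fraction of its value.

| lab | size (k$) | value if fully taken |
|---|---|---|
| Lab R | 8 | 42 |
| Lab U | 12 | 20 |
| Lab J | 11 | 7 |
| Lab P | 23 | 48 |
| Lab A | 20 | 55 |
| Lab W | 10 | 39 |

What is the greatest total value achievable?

61.5

Rank by value-to-size ratio: Lab R 42/8≈5.25, Lab W 39/10≈3.9, Lab A 55/20≈2.75, Lab P 48/23≈2.09, Lab U 20/12≈1.67, Lab J 7/11≈0.636.
Lab R: take in full, 8 k$ for value 42 — 5 left.
Only 5 k$ remain; take 5/10 of Lab W for value 39×5/10 = 19.5.
Total value = 61.5.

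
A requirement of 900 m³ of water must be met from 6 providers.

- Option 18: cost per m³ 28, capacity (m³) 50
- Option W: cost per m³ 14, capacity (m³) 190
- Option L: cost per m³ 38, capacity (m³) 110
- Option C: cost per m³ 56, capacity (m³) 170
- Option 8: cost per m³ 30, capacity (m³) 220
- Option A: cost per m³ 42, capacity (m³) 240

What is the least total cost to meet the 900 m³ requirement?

29960

Fill from the cheapest provider first.
Take 190 from Option W at 14 → need 710 more.
Option 18 at 28: take all 50 m³ → 660 still needed.
Option 8 at 30: take all 220 m³ → 440 still needed.
Take 110 from Option L at 38 → need 330 more.
Option A at 42: take all 240 m³ → 90 still needed.
Option C at 56: take 90 of its 170 → requirement met.
Cost = 190×14 + 50×28 + 220×30 + 110×38 + 240×42 + 90×56 = 29960.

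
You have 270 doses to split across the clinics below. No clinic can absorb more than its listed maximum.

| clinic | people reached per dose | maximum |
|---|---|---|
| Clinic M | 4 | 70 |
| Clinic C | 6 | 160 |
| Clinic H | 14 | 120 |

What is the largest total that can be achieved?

Highest people reached per dose first: Clinic H 14 > Clinic C 6 > Clinic M 4.
Give Clinic H 120 to hit its cap of 120 → 150 left.
Clinic C has room for 160 but only 150 remain, so it gets 150.
Total = 6×150 + 14×120 = 2580.

2580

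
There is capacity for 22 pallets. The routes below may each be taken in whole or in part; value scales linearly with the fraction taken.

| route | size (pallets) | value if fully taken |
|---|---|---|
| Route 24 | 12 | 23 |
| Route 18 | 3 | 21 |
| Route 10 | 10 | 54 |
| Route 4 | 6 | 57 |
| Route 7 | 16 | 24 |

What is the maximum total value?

137.75

Sort by value density: Route 4 57/6≈9.5, Route 18 21/3≈7, Route 10 54/10≈5.4, Route 24 23/12≈1.92, Route 7 24/16≈1.5.
All 6 pallets of Route 4 fit (value 57) → 16 remain.
Route 18: take in full, 3 pallets for value 21 → 13 left.
Take all of Route 10 (10 pallets, value 54) → 3 pallets left.
Only 3 pallets remain; take 3/12 of Route 24 for value 23×3/12 = 5.75.
Total value = 137.75.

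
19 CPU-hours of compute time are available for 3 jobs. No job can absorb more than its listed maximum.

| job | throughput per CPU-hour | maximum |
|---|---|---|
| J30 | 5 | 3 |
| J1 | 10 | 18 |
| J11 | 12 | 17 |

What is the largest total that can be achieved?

Highest throughput per CPU-hour first: J11 12 > J1 10 > J30 5.
J11 takes 17 to reach its cap of 17 — 2 left.
Only 2 left; J1 takes them to reach 2.
Total = 10×2 + 12×17 = 224.

224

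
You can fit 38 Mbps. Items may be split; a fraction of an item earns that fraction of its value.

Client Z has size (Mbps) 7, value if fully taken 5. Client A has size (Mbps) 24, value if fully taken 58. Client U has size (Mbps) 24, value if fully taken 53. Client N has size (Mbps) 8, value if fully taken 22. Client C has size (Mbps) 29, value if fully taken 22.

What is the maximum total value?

Rank by value-to-size ratio: Client N 22/8≈2.75, Client A 58/24≈2.42, Client U 53/24≈2.21, Client C 22/29≈0.759, Client Z 5/7≈0.714.
Take all of Client N (8 Mbps, value 22) — 30 Mbps left.
Client A: take in full, 24 Mbps for value 58 — 6 left.
Only 6 Mbps remain; take 6/24 of Client U for value 53×6/24 = 13.25.
Total value = 93.25.

93.25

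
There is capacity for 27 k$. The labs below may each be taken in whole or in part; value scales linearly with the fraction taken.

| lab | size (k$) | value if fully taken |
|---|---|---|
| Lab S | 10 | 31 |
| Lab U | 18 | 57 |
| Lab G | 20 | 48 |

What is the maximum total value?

84.9

Sort by value density: Lab U 57/18≈3.17, Lab S 31/10≈3.1, Lab G 48/20≈2.4.
Take all of Lab U (18 k$, value 57) — 9 k$ left.
Fill the last 9 k$ with part of Lab S: 9/10 of it earns 27.9.
Total value = 84.9.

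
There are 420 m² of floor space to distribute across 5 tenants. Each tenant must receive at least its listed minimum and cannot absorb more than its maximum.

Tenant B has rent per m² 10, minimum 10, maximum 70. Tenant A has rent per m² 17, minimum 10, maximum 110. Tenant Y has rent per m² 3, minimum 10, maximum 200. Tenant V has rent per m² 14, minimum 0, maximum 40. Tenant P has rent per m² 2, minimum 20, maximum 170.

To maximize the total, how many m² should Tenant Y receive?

Meeting every minimum uses 10+10+10+0+20 = 50 m², leaving 370.
Rank by rent per m²: Tenant A 17 > Tenant V 14 > Tenant B 10 > Tenant Y 3 > Tenant P 2.
Tenant A takes 100 more to reach its cap of 110 ; 270 left.
Give Tenant V 40 more to hit its cap of 40 ; 230 left.
Tenant B: +60 to 70 (cap) ; 170 left.
Only 170 left; Tenant Y takes them to reach 180.

180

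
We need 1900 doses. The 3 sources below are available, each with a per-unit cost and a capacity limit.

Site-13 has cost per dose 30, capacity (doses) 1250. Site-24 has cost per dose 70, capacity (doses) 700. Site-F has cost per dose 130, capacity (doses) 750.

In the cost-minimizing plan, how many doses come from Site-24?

650

Cheapest first:
Site-13 (30): use full 1250 → 650 doses to go.
Site-24 (70): take the remaining 650 → done.
Site-F: unused.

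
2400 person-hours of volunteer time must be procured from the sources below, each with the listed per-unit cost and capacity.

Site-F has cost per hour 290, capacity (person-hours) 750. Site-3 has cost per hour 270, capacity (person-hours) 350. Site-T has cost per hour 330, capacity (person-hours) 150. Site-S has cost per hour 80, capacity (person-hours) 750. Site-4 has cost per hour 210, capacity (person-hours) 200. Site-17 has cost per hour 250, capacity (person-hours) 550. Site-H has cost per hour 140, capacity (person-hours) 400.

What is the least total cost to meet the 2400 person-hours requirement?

Cheapest first:
Site-S at 80: take all 750 person-hours ; 1650 still needed.
Site-H (140): use full 400 ; 1250 person-hours to go.
Site-4 (210): use full 200 ; 1050 person-hours to go.
Site-17 (250): use full 550 ; 500 person-hours to go.
Site-3 (270): use full 350 ; 150 person-hours to go.
Site-F (290): take the remaining 150 ; done.
Site-T: unused.
Cost = 750×80 + 400×140 + 200×210 + 550×250 + 350×270 + 150×290 = 433500.

433500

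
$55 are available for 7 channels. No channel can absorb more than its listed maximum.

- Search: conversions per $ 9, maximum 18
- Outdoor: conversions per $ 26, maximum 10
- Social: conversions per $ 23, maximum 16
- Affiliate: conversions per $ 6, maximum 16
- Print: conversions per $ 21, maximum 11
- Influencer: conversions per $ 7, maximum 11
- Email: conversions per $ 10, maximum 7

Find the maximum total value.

1028

Rank by conversions per $: Outdoor 26 > Social 23 > Print 21 > Email 10 > Search 9 > Influencer 7 > Affiliate 6.
Outdoor: +10 to 10 (cap) → 45 left.
Social: +16 to 16 (cap) → 29 left.
Print takes 11 to reach its cap of 11 → 18 left.
Email takes 7 to reach its cap of 7 → 11 left.
Only 11 left; Search takes them to reach 11.
Total = 9×11 + 26×10 + 23×16 + 21×11 + 10×7 = 1028.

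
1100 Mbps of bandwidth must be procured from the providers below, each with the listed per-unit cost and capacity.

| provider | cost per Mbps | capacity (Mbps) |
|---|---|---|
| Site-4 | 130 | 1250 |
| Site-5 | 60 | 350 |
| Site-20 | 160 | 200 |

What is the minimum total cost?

118500

Fill from the cheapest provider first.
Site-5 (60): use full 350 — 750 Mbps to go.
Take 750 from Site-4 at 130 to finish.
Site-20: unused.
Cost = 350×60 + 750×130 = 118500.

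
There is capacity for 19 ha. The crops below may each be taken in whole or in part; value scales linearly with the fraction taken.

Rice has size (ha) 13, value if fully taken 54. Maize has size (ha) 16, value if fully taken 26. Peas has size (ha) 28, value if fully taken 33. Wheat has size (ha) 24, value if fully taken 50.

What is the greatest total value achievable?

66.5

Rank by value-to-size ratio: Rice 54/13≈4.15, Wheat 50/24≈2.08, Maize 26/16≈1.62, Peas 33/28≈1.18.
Rice: take in full, 13 ha for value 54 — 6 left.
Fill the last 6 ha with part of Wheat: 6/24 of it earns 12.5.
Total value = 66.5.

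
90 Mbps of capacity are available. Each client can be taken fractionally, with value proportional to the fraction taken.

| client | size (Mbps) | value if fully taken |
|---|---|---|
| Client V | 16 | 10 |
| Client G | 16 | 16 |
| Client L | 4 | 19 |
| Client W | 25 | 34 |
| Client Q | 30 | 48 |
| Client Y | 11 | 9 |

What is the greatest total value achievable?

Best value per unit of size first: Client L 19/4≈4.75, Client Q 48/30≈1.6, Client W 34/25≈1.36, Client G 16/16≈1, Client Y 9/11≈0.818, Client V 10/16≈0.625.
Take all of Client L (4 Mbps, value 19) ; 86 Mbps left.
All 30 Mbps of Client Q fit (value 48) ; 56 remain.
All 25 Mbps of Client W fit (value 34) ; 31 remain.
Take all of Client G (16 Mbps, value 16) ; 15 Mbps left.
Client Y: take in full, 11 Mbps for value 9 ; 4 left.
Only 4 Mbps remain; take 4/16 of Client V for value 10×4/16 = 2.5.
Total value = 128.5.

128.5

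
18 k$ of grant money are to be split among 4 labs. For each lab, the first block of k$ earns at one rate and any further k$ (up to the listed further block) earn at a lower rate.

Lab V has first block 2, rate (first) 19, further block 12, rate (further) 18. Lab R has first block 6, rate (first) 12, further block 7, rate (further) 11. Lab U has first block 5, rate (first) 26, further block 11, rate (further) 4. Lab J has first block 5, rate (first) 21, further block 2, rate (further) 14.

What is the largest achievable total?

Order all 8 blocks by rate: Lab U/first 26 > Lab J/first 21 > Lab V/first 19 > Lab V/second 18 > Lab J/second 14 > Lab R/first 12 > Lab R/second 11 > Lab U/second 4.
Lab U/first (26): +5 ; 13 left.
Lab J first at 21: fill all 5 ; 8 left.
Lab V/first (19): +2 ; 6 left.
6 remain; put them into Lab V second at 18.
Total = 26×5 + 21×5 + 19×2 + 18×6 = 381.

381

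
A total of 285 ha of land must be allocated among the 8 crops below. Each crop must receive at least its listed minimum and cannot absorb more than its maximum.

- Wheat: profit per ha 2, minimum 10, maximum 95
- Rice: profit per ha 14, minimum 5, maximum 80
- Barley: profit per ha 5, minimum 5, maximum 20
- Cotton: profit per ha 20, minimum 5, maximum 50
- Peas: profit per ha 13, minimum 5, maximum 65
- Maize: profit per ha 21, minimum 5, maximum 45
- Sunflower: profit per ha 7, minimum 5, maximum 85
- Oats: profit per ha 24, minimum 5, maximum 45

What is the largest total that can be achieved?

Meeting every minimum uses 10+5+5+5+5+5+5+5 = 45 ha, leaving 240.
Highest profit per ha first: Oats 24 > Maize 21 > Cotton 20 > Rice 14 > Peas 13 > Sunflower 7 > Barley 5 > Wheat 2.
Oats takes 40 more to reach its cap of 45 — 200 left.
Maize takes 40 more to reach its cap of 45 — 160 left.
Cotton: +45 to 50 (cap) — 115 left.
Give Rice 75 more to hit its cap of 80 — 40 left.
Only 40 left; Peas takes them to reach 45.
Total = 2×10 + 14×80 + 5×5 + 20×50 + 13×45 + 21×45 + 7×5 + 24×45 = 4810.

4810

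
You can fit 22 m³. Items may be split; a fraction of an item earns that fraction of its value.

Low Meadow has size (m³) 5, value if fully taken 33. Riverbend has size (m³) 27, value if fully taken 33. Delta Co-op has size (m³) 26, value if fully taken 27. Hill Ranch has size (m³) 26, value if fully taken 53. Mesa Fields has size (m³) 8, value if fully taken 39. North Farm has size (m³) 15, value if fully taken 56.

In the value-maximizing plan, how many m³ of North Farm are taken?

9

Sort by value density: Low Meadow 33/5≈6.6, Mesa Fields 39/8≈4.88, North Farm 56/15≈3.73, Hill Ranch 53/26≈2.04, Riverbend 33/27≈1.22, Delta Co-op 27/26≈1.04.
All 5 m³ of Low Meadow fit (value 33) — 17 remain.
Take all of Mesa Fields (8 m³, value 39) — 9 m³ left.
9 m³ left: a 9/15 share of North Farm gives 56×9/15 = 33.6.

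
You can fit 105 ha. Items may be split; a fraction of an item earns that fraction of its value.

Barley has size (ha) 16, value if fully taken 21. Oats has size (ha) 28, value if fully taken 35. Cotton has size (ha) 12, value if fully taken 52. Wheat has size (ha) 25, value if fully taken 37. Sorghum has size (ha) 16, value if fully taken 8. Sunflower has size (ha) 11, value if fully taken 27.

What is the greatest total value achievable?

Best value per unit of size first: Cotton 52/12≈4.33, Sunflower 27/11≈2.45, Wheat 37/25≈1.48, Barley 21/16≈1.31, Oats 35/28≈1.25, Sorghum 8/16≈0.5.
Cotton: take in full, 12 ha for value 52 — 93 left.
All 11 ha of Sunflower fit (value 27) — 82 remain.
Take all of Wheat (25 ha, value 37) — 57 ha left.
Barley: take in full, 16 ha for value 21 — 41 left.
Take all of Oats (28 ha, value 35) — 13 ha left.
Only 13 ha remain; take 13/16 of Sorghum for value 8×13/16 = 6.5.
Total value = 178.5.

178.5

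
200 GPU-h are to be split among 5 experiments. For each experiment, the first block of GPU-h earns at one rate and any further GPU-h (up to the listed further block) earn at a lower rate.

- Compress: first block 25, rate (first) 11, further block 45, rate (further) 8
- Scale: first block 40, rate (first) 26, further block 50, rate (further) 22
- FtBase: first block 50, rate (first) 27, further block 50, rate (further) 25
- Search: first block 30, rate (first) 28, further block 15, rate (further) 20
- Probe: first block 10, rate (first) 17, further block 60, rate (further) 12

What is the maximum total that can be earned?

Treat each block as its own option and order by rate: Search/first 28 > FtBase/first 27 > Scale/first 26 > FtBase/second 25 > Scale/second 22 > Search/second 20 > Probe/first 17 > Probe/second 12 > Compress/first 11 > Compress/second 8.
Search/first (28): +30 — 170 left.
FtBase/first (27): +50 — 120 left.
Fill Scale first block (40 at 26) — 80 left.
Fill FtBase second block (50 at 25) — 30 left.
Scale/second: +30 of 50 at 22; pool empty.
Total = 28×30 + 27×50 + 26×40 + 25×50 + 22×30 = 5140.

5140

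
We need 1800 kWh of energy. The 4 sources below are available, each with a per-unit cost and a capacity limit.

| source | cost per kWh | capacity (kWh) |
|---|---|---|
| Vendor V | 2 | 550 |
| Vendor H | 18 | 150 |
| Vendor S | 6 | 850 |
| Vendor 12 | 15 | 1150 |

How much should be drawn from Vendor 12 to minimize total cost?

400

Use sources in increasing cost order.
Take 550 from Vendor V at 2 ; need 1250 more.
Vendor S (6): use full 850 ; 400 kWh to go.
Take 400 from Vendor 12 at 15 to finish.
Vendor H: unused.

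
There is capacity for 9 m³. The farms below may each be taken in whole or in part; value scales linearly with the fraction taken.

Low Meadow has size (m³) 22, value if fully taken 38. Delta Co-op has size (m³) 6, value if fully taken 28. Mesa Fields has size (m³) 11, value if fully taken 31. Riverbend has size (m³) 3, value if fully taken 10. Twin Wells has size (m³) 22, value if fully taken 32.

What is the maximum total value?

38

Rank by value-to-size ratio: Delta Co-op 28/6≈4.67, Riverbend 10/3≈3.33, Mesa Fields 31/11≈2.82, Low Meadow 38/22≈1.73, Twin Wells 32/22≈1.45.
Delta Co-op: take in full, 6 m³ for value 28 — 3 left.
Take all of Riverbend (3 m³, value 10) — 0 m³ left.
Total value = 38.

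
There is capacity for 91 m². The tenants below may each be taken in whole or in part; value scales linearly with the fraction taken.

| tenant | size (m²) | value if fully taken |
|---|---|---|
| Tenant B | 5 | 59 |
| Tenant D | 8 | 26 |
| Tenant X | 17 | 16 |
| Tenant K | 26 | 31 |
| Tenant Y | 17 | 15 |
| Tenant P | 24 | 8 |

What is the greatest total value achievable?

Sort by value density: Tenant B 59/5≈11.8, Tenant D 26/8≈3.25, Tenant K 31/26≈1.19, Tenant X 16/17≈0.941, Tenant Y 15/17≈0.882, Tenant P 8/24≈0.333.
All 5 m² of Tenant B fit (value 59) — 86 remain.
Tenant D: take in full, 8 m² for value 26 — 78 left.
All 26 m² of Tenant K fit (value 31) — 52 remain.
Tenant X: take in full, 17 m² for value 16 — 35 left.
Tenant Y: take in full, 17 m² for value 15 — 18 left.
Only 18 m² remain; take 18/24 of Tenant P for value 8×18/24 = 6.
Total value = 153.

153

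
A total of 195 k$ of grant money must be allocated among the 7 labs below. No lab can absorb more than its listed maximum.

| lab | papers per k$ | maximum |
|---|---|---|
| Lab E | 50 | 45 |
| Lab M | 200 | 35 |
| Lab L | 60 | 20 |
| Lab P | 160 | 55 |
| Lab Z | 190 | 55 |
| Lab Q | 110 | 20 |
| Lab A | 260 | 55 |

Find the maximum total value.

39750

Highest papers per k$ first: Lab A 260 > Lab M 200 > Lab Z 190 > Lab P 160 > Lab Q 110 > Lab L 60 > Lab E 50.
Lab A takes 55 to reach its cap of 55 — 140 left.
Give Lab M 35 to hit its cap of 35 — 105 left.
Lab Z takes 55 to reach its cap of 55 — 50 left.
Only 50 left; Lab P takes them to reach 50.
Total = 200×35 + 160×50 + 190×55 + 260×55 = 39750.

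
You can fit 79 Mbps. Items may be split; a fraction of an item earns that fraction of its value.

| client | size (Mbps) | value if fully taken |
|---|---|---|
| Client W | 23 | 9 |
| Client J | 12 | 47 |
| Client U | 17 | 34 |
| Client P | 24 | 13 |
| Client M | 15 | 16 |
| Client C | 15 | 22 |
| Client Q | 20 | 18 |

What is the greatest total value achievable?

Sort by value density: Client J 47/12≈3.92, Client U 34/17≈2, Client C 22/15≈1.47, Client M 16/15≈1.07, Client Q 18/20≈0.9, Client P 13/24≈0.542, Client W 9/23≈0.391.
Take all of Client J (12 Mbps, value 47) — 67 Mbps left.
Take all of Client U (17 Mbps, value 34) — 50 Mbps left.
Client C: take in full, 15 Mbps for value 22 — 35 left.
Client M: take in full, 15 Mbps for value 16 — 20 left.
All 20 Mbps of Client Q fit (value 18) — 0 remain.
Total value = 137.

137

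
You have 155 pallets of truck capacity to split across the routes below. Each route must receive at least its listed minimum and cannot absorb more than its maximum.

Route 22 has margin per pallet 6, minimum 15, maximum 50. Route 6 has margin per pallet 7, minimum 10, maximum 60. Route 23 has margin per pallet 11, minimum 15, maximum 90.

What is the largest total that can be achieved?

Meeting every minimum uses 15+10+15 = 40 pallets, leaving 115.
Order the routes by margin per pallet: Route 23 11 > Route 6 7 > Route 22 6.
Route 23 takes 75 more to reach its cap of 90 → 40 left.
Only 40 left; Route 6 takes them to reach 50.
Total = 6×15 + 7×50 + 11×90 = 1430.

1430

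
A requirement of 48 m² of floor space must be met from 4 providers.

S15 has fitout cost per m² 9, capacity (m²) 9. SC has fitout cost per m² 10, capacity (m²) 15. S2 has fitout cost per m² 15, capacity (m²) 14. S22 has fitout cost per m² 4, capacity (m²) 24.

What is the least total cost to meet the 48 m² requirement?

Fill from the cheapest provider first.
S22 at 4: take all 24 m² ; 24 still needed.
S15 at 9: take all 9 m² ; 15 still needed.
Take 15 from SC at 10 ; need 0 more.
S2: unused.
Cost = 24×4 + 9×9 + 15×10 = 327.

327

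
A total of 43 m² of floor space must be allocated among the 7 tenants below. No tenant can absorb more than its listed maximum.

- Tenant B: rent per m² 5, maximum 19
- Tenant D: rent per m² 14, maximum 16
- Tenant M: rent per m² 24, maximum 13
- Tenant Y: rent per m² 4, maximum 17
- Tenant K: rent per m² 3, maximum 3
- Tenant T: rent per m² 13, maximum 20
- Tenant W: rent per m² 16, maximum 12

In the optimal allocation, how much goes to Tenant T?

2

Highest rent per m² first: Tenant M 24 > Tenant W 16 > Tenant D 14 > Tenant T 13 > Tenant B 5 > Tenant Y 4 > Tenant K 3.
Give Tenant M 13 to hit its cap of 13 → 30 left.
Tenant W takes 12 to reach its cap of 12 → 18 left.
Give Tenant D 16 to hit its cap of 16 → 2 left.
Only 2 left; Tenant T takes them to reach 2.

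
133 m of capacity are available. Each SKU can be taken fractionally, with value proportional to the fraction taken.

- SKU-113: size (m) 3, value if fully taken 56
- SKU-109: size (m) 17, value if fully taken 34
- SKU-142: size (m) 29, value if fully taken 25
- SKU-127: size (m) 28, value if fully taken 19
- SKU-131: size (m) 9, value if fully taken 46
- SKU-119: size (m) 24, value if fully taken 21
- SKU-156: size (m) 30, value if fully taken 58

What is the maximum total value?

Rank by value-to-size ratio: SKU-113 56/3≈18.7, SKU-131 46/9≈5.11, SKU-109 34/17≈2, SKU-156 58/30≈1.93, SKU-119 21/24≈0.875, SKU-142 25/29≈0.862, SKU-127 19/28≈0.679.
All 3 m of SKU-113 fit (value 56) → 130 remain.
Take all of SKU-131 (9 m, value 46) → 121 m left.
All 17 m of SKU-109 fit (value 34) → 104 remain.
Take all of SKU-156 (30 m, value 58) → 74 m left.
Take all of SKU-119 (24 m, value 21) → 50 m left.
Take all of SKU-142 (29 m, value 25) → 21 m left.
Only 21 m remain; take 21/28 of SKU-127 for value 19×21/28 = 14.25.
Total value = 254.25.

254.25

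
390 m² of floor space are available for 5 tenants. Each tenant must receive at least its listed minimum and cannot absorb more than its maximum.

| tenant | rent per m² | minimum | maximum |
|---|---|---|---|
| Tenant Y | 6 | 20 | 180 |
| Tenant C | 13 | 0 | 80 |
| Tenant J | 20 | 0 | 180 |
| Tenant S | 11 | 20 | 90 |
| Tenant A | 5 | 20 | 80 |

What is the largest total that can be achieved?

5850

Meeting every minimum uses 20+0+0+20+20 = 60 m², leaving 330.
Highest rent per m² first: Tenant J 20 > Tenant C 13 > Tenant S 11 > Tenant Y 6 > Tenant A 5.
Tenant J takes 180 more to reach its cap of 180 ; 150 left.
Tenant C: +80 to 80 (cap) ; 70 left.
Tenant S: +70 to 90 (cap) ; 0 left.
Total = 6×20 + 13×80 + 20×180 + 11×90 + 5×20 = 5850.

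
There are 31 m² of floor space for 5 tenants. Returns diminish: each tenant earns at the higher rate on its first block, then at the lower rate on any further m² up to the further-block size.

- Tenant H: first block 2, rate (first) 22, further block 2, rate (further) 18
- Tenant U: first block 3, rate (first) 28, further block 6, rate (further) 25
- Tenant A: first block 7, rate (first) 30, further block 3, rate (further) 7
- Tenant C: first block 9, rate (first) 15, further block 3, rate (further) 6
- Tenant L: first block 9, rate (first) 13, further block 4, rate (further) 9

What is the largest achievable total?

Order all 10 blocks by rate: Tenant A/T1 30 > Tenant U/T1 28 > Tenant U/T2 25 > Tenant H/T1 22 > Tenant H/T2 18 > Tenant C/T1 15 > Tenant L/T1 13 > Tenant L/T2 9 > Tenant A/T2 7 > Tenant C/T2 6.
Fill Tenant A T1 block (7 at 30) ; 24 left.
Tenant U T1 at 28: fill all 3 ; 21 left.
Tenant U/T2 (25): +6 ; 15 left.
Tenant H/T1 (22): +2 ; 13 left.
Tenant H T2 at 18: fill all 2 ; 11 left.
Tenant C/T1 (15): +9 ; 2 left.
Tenant L/T1: +2 of 9 at 13; pool empty.
Total = 30×7 + 28×3 + 25×6 + 22×2 + 18×2 + 15×9 + 13×2 = 685.

685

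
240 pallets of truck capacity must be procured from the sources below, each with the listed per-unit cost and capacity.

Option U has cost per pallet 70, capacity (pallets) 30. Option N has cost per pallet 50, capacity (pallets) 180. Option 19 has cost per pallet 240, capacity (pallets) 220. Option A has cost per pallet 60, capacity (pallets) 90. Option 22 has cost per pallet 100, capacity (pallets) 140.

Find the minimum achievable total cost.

Cheapest first:
Option N (50): use full 180 — 60 pallets to go.
Take 60 from Option A at 60 to finish.
Option U, Option 22, Option 19: unused.
Cost = 180×50 + 60×60 = 12600.

12600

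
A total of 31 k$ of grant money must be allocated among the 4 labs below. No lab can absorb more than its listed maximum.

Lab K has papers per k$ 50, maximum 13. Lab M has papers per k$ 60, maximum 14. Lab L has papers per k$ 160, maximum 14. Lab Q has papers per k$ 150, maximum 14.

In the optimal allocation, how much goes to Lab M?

3

Rank by papers per k$: Lab L 160 > Lab Q 150 > Lab M 60 > Lab K 50.
Lab L: +14 to 14 (cap) ; 17 left.
Give Lab Q 14 to hit its cap of 14 ; 3 left.
Only 3 left; Lab M takes them to reach 3.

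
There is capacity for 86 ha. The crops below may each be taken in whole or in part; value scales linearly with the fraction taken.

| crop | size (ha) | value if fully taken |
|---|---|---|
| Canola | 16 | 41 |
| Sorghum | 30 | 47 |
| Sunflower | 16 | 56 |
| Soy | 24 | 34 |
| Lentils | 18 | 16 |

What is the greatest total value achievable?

Sort by value density: Sunflower 56/16≈3.5, Canola 41/16≈2.56, Sorghum 47/30≈1.57, Soy 34/24≈1.42, Lentils 16/18≈0.889.
Take all of Sunflower (16 ha, value 56) — 70 ha left.
All 16 ha of Canola fit (value 41) — 54 remain.
Sorghum: take in full, 30 ha for value 47 — 24 left.
Take all of Soy (24 ha, value 34) — 0 ha left.
Total value = 178.

178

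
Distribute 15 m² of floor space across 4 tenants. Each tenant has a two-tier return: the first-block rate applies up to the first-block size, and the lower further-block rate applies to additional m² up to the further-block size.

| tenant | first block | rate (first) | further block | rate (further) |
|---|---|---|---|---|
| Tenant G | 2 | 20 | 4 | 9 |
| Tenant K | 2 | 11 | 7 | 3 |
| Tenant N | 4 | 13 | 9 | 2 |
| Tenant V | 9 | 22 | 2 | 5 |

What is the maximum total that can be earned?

290

Rank every tier by rate: Tenant V/T1 22 > Tenant G/T1 20 > Tenant N/T1 13 > Tenant K/T1 11 > Tenant G/T2 9 > Tenant V/T2 5 > Tenant K/T2 3 > Tenant N/T2 2.
Fill Tenant V T1 block (9 at 22) — 6 left.
Tenant G T1 at 20: fill all 2 — 4 left.
Tenant N T1 at 13: fill all 4 — 0 left.
Total = 22×9 + 20×2 + 13×4 = 290.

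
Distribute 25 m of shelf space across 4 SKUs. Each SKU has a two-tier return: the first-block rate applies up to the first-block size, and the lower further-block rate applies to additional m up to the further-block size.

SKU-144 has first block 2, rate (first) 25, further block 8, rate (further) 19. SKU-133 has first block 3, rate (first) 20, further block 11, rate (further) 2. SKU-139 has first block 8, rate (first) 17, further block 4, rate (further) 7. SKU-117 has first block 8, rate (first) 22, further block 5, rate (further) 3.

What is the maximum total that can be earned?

506

Order all 8 blocks by rate: SKU-144/T1 25 > SKU-117/T1 22 > SKU-133/T1 20 > SKU-144/T2 19 > SKU-139/T1 17 > SKU-139/T2 7 > SKU-117/T2 3 > SKU-133/T2 2.
SKU-144 T1 at 25: fill all 2 — 23 left.
Fill SKU-117 T1 block (8 at 22) — 15 left.
Fill SKU-133 T1 block (3 at 20) — 12 left.
SKU-144/T2 (19): +8 — 4 left.
SKU-139 T1 at 17: only 4 left, fill 4.
Total = 25×2 + 22×8 + 20×3 + 19×8 + 17×4 = 506.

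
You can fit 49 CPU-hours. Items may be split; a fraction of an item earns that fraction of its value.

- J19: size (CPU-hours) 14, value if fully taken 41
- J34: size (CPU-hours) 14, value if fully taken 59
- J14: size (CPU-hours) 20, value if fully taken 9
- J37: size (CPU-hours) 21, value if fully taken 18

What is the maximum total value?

118

Best value per unit of size first: J34 59/14≈4.21, J19 41/14≈2.93, J37 18/21≈0.857, J14 9/20≈0.45.
Take all of J34 (14 CPU-hours, value 59) — 35 CPU-hours left.
All 14 CPU-hours of J19 fit (value 41) — 21 remain.
All 21 CPU-hours of J37 fit (value 18) — 0 remain.
Total value = 118.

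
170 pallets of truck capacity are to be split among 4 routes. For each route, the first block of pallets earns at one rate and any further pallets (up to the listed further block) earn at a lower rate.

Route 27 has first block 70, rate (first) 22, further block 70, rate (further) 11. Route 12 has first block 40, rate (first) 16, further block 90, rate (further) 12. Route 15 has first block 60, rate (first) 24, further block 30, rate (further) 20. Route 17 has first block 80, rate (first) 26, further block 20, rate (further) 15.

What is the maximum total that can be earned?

Treat each block as its own option and order by rate: Route 17/T1 26 > Route 15/T1 24 > Route 27/T1 22 > Route 15/T2 20 > Route 12/T1 16 > Route 17/T2 15 > Route 12/T2 12 > Route 27/T2 11.
Route 17 T1 at 26: fill all 80 — 90 left.
Route 15 T1 at 24: fill all 60 — 30 left.
Route 27/T1: +30 of 70 at 22; pool empty.
Total = 26×80 + 24×60 + 22×30 = 4180.

4180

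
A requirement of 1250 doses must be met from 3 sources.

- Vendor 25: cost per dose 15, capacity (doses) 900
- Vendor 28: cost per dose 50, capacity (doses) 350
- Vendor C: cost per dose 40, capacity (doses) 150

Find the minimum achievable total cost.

Cheapest first:
Take 900 from Vendor 25 at 15 ; need 350 more.
Take 150 from Vendor C at 40 ; need 200 more.
Vendor 28 at 50: take 200 of its 350 ; requirement met.
Cost = 900×15 + 150×40 + 200×50 = 29500.

29500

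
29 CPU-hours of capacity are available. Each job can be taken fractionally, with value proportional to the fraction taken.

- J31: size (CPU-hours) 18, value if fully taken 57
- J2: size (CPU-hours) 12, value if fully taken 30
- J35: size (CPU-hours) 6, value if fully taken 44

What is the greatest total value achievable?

Sort by value density: J35 44/6≈7.33, J31 57/18≈3.17, J2 30/12≈2.5.
J35: take in full, 6 CPU-hours for value 44 — 23 left.
Take all of J31 (18 CPU-hours, value 57) — 5 CPU-hours left.
Only 5 CPU-hours remain; take 5/12 of J2 for value 30×5/12 = 12.5.
Total value = 113.5.

113.5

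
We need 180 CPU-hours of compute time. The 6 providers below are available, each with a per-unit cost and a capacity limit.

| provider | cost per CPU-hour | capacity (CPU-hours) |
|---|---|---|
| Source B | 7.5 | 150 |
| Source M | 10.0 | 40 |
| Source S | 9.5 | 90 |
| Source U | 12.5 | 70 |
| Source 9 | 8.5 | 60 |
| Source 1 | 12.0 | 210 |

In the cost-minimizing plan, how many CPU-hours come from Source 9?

Cheapest first:
Source B (7.5): use full 150 ; 30 CPU-hours to go.
Source 9 at 8.5: take 30 of its 60 ; requirement met.
Source S, Source M, Source 1, Source U: unused.

30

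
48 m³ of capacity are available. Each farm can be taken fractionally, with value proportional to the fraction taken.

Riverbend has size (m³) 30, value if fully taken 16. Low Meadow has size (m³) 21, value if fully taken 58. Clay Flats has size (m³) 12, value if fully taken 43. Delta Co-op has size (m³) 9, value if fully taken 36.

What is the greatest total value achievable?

140.2

Best value per unit of size first: Delta Co-op 36/9≈4, Clay Flats 43/12≈3.58, Low Meadow 58/21≈2.76, Riverbend 16/30≈0.533.
Take all of Delta Co-op (9 m³, value 36) → 39 m³ left.
Take all of Clay Flats (12 m³, value 43) → 27 m³ left.
All 21 m³ of Low Meadow fit (value 58) → 6 remain.
6 m³ left: a 6/30 share of Riverbend gives 16×6/30 = 3.2.
Total value = 140.2.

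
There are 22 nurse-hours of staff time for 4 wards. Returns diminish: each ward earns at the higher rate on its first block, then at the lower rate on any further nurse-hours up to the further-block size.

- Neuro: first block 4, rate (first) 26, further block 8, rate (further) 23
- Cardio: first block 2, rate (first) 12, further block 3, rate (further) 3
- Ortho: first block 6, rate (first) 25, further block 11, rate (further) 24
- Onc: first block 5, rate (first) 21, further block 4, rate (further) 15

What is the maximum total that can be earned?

Order all 8 blocks by rate: Neuro/first 26 > Ortho/first 25 > Ortho/second 24 > Neuro/second 23 > Onc/first 21 > Onc/second 15 > Cardio/first 12 > Cardio/second 3.
Neuro first at 26: fill all 4 → 18 left.
Ortho/first (25): +6 → 12 left.
Ortho/second (24): +11 → 1 left.
1 remain; put them into Neuro second at 23.
Total = 26×4 + 25×6 + 24×11 + 23×1 = 541.

541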